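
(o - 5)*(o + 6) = o^2 + o - 30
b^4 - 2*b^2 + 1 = (b - 1)^2*(b + 1)^2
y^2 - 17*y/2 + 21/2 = (y - 7)*(y - 3/2)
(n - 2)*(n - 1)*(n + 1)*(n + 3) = n^4 + n^3 - 7*n^2 - n + 6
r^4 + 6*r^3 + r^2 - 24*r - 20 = (r - 2)*(r + 1)*(r + 2)*(r + 5)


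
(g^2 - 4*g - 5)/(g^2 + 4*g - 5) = (g^2 - 4*g - 5)/(g^2 + 4*g - 5)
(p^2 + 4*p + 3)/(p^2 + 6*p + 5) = (p + 3)/(p + 5)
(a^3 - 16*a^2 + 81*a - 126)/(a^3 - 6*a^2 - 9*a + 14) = (a^2 - 9*a + 18)/(a^2 + a - 2)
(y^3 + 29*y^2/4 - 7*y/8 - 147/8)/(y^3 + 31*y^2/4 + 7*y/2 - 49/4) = (y - 3/2)/(y - 1)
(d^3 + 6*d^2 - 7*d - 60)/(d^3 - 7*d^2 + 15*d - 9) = (d^2 + 9*d + 20)/(d^2 - 4*d + 3)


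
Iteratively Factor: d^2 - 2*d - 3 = (d + 1)*(d - 3)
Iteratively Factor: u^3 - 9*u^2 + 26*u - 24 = (u - 4)*(u^2 - 5*u + 6) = (u - 4)*(u - 3)*(u - 2)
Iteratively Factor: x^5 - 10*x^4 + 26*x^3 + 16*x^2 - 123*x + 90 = (x - 1)*(x^4 - 9*x^3 + 17*x^2 + 33*x - 90) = (x - 1)*(x + 2)*(x^3 - 11*x^2 + 39*x - 45) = (x - 3)*(x - 1)*(x + 2)*(x^2 - 8*x + 15) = (x - 5)*(x - 3)*(x - 1)*(x + 2)*(x - 3)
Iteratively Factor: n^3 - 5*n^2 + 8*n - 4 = (n - 2)*(n^2 - 3*n + 2) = (n - 2)^2*(n - 1)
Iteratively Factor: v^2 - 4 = (v + 2)*(v - 2)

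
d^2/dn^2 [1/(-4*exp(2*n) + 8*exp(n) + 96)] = (4*(1 - exp(n))^2*exp(n) + (2*exp(n) - 1)*(-exp(2*n) + 2*exp(n) + 24))*exp(n)/(2*(-exp(2*n) + 2*exp(n) + 24)^3)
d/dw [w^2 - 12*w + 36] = 2*w - 12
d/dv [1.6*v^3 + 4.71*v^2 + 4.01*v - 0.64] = 4.8*v^2 + 9.42*v + 4.01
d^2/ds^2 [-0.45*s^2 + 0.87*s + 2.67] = -0.900000000000000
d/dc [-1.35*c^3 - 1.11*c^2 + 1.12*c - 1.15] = -4.05*c^2 - 2.22*c + 1.12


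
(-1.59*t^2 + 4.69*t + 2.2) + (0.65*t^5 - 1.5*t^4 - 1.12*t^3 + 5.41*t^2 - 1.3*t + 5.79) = 0.65*t^5 - 1.5*t^4 - 1.12*t^3 + 3.82*t^2 + 3.39*t + 7.99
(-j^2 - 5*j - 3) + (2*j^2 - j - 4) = j^2 - 6*j - 7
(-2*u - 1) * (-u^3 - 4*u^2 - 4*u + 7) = 2*u^4 + 9*u^3 + 12*u^2 - 10*u - 7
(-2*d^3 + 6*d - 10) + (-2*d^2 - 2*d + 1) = -2*d^3 - 2*d^2 + 4*d - 9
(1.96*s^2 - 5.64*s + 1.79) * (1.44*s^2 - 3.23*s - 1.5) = 2.8224*s^4 - 14.4524*s^3 + 17.8548*s^2 + 2.6783*s - 2.685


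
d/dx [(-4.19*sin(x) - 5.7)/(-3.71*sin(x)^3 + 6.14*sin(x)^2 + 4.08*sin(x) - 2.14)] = (-31.0898*sin(x)^3 - 37.7144*sin(x)^2 + 69.996*sin(x) + 32.2226)*cos(x)/(13.7641*sin(x)^6 - 45.5588*sin(x)^5 + 7.42599999999999*sin(x)^4 + 65.9812*sin(x)^3 - 9.6328*sin(x)^2 - 17.4624*sin(x) + 4.5796)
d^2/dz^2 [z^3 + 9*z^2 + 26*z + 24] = 6*z + 18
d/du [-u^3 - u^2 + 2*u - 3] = -3*u^2 - 2*u + 2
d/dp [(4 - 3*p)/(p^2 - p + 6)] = (-3*p^2 + 3*p + (2*p - 1)*(3*p - 4) - 18)/(p^2 - p + 6)^2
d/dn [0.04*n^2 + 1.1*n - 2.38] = 0.08*n + 1.1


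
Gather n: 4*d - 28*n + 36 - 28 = 4*d - 28*n + 8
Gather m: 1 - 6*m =1 - 6*m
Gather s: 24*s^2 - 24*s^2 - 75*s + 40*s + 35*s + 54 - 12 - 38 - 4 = 0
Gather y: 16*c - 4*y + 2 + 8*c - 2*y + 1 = 24*c - 6*y + 3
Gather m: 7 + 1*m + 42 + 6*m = 7*m + 49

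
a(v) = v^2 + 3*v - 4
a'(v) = 2*v + 3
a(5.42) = 41.64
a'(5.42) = 13.84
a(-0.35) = -4.93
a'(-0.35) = 2.30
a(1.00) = 0.00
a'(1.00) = 5.00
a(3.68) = 20.58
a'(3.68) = 10.36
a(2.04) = 6.28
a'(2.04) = 7.08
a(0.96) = -0.20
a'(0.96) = 4.92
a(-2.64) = -4.95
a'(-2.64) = -2.28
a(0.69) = -1.45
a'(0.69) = 4.38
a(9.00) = 104.00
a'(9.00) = 21.00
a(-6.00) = 14.00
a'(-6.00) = -9.00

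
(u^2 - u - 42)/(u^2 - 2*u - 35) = (u + 6)/(u + 5)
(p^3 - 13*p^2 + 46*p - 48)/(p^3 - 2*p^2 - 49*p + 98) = (p^2 - 11*p + 24)/(p^2 - 49)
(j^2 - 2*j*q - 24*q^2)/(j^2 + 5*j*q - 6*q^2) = (j^2 - 2*j*q - 24*q^2)/(j^2 + 5*j*q - 6*q^2)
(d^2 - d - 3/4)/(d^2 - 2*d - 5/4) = (2*d - 3)/(2*d - 5)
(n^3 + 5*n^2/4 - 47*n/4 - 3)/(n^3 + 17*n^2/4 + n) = (n - 3)/n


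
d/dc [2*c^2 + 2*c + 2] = 4*c + 2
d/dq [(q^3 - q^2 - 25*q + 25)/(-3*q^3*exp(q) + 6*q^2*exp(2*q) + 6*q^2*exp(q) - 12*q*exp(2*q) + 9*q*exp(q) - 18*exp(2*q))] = ((-3*q^2 + 2*q + 25)*(q^3 - 2*q^2*exp(q) - 2*q^2 + 4*q*exp(q) - 3*q + 6*exp(q)) + (q^3 - q^2 - 25*q + 25)*(q^3 - 4*q^2*exp(q) + q^2 + 4*q*exp(q) - 7*q + 16*exp(q) - 3))*exp(-q)/(3*(q^3 - 2*q^2*exp(q) - 2*q^2 + 4*q*exp(q) - 3*q + 6*exp(q))^2)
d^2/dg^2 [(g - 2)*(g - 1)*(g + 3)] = 6*g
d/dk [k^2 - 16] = 2*k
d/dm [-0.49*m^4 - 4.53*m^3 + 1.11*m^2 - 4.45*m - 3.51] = -1.96*m^3 - 13.59*m^2 + 2.22*m - 4.45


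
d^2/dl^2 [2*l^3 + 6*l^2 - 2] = 12*l + 12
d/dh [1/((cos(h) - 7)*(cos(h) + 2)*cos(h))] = (3*sin(h) - 14*sin(h)/cos(h)^2 - 10*tan(h))/((cos(h) - 7)^2*(cos(h) + 2)^2)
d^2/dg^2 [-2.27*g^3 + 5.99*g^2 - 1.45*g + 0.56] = 11.98 - 13.62*g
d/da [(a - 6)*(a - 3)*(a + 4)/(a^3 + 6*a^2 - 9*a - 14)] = (11*a^4 + 18*a^3 - 105*a^2 - 724*a + 900)/(a^6 + 12*a^5 + 18*a^4 - 136*a^3 - 87*a^2 + 252*a + 196)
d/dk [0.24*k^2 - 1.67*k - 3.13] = 0.48*k - 1.67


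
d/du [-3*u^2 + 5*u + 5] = 5 - 6*u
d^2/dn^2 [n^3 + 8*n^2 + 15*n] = 6*n + 16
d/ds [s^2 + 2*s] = 2*s + 2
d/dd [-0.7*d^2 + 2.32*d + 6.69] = 2.32 - 1.4*d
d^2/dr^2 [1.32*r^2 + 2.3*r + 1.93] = 2.64000000000000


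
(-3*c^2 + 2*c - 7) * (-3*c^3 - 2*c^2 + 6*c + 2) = 9*c^5 - c^3 + 20*c^2 - 38*c - 14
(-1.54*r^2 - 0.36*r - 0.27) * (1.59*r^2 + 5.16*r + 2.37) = -2.4486*r^4 - 8.5188*r^3 - 5.9367*r^2 - 2.2464*r - 0.6399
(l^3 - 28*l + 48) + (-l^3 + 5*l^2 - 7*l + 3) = 5*l^2 - 35*l + 51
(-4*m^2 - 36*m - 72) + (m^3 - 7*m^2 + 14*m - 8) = m^3 - 11*m^2 - 22*m - 80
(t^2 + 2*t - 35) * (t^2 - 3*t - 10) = t^4 - t^3 - 51*t^2 + 85*t + 350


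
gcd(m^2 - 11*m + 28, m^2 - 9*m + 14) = m - 7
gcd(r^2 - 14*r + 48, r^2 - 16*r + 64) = r - 8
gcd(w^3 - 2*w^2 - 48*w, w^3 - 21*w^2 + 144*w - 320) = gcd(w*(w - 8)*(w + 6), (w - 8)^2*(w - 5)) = w - 8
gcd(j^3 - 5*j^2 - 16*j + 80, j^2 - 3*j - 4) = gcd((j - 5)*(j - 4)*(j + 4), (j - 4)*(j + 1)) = j - 4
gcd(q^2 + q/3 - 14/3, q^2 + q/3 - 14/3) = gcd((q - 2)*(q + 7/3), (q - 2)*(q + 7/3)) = q^2 + q/3 - 14/3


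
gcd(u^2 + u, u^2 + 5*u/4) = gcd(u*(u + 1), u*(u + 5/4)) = u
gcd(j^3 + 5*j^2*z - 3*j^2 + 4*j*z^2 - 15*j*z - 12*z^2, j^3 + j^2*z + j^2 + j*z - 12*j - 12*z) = j^2 + j*z - 3*j - 3*z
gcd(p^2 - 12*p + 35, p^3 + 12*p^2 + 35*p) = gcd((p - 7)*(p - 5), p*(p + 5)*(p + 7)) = 1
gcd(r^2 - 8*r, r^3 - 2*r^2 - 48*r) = r^2 - 8*r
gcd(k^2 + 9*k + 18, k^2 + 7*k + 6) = k + 6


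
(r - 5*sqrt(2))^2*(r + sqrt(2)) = r^3 - 9*sqrt(2)*r^2 + 30*r + 50*sqrt(2)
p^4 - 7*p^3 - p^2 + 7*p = p*(p - 7)*(p - 1)*(p + 1)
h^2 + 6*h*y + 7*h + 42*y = (h + 7)*(h + 6*y)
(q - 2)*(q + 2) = q^2 - 4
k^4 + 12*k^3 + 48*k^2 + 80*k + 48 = (k + 2)^3*(k + 6)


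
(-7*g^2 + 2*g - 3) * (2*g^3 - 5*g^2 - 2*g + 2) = -14*g^5 + 39*g^4 - 2*g^3 - 3*g^2 + 10*g - 6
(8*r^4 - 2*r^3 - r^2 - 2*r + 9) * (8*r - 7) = 64*r^5 - 72*r^4 + 6*r^3 - 9*r^2 + 86*r - 63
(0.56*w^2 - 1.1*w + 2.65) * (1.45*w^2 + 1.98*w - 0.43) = 0.812*w^4 - 0.4862*w^3 + 1.4237*w^2 + 5.72*w - 1.1395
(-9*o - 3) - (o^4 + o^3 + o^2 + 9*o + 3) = -o^4 - o^3 - o^2 - 18*o - 6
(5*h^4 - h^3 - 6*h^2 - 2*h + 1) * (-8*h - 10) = -40*h^5 - 42*h^4 + 58*h^3 + 76*h^2 + 12*h - 10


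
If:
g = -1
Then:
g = -1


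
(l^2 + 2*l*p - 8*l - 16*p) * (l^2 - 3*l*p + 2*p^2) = l^4 - l^3*p - 8*l^3 - 4*l^2*p^2 + 8*l^2*p + 4*l*p^3 + 32*l*p^2 - 32*p^3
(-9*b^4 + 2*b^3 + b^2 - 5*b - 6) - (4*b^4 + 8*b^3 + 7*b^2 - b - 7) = -13*b^4 - 6*b^3 - 6*b^2 - 4*b + 1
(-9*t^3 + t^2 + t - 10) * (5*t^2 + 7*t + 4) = -45*t^5 - 58*t^4 - 24*t^3 - 39*t^2 - 66*t - 40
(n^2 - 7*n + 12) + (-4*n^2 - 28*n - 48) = -3*n^2 - 35*n - 36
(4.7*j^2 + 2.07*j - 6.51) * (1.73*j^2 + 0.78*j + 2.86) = 8.131*j^4 + 7.2471*j^3 + 3.7943*j^2 + 0.8424*j - 18.6186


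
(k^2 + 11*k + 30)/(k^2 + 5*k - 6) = (k + 5)/(k - 1)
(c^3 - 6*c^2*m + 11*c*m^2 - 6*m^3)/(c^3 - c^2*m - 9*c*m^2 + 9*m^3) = (c - 2*m)/(c + 3*m)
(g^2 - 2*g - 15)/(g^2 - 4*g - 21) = (g - 5)/(g - 7)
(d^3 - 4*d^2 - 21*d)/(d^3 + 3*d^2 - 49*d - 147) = d/(d + 7)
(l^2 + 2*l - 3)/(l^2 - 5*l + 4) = (l + 3)/(l - 4)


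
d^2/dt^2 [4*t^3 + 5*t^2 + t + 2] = 24*t + 10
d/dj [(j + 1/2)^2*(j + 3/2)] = (2*j + 1)*(6*j + 7)/4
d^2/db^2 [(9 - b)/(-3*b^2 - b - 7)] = 2*((26 - 9*b)*(3*b^2 + b + 7) + (b - 9)*(6*b + 1)^2)/(3*b^2 + b + 7)^3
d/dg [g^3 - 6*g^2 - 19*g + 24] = 3*g^2 - 12*g - 19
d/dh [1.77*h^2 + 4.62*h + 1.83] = 3.54*h + 4.62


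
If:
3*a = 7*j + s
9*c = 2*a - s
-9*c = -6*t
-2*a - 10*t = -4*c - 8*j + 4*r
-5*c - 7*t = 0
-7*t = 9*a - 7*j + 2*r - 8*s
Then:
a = 0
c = 0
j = 0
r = 0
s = 0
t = 0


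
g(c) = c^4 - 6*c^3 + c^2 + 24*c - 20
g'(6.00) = 252.00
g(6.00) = 160.00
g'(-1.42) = -26.59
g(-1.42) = -30.82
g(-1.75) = -17.40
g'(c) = 4*c^3 - 18*c^2 + 2*c + 24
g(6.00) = 160.00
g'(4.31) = 18.50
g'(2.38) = -19.27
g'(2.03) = -12.65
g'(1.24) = 6.43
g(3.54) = -31.64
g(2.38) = -6.02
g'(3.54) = -17.04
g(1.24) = 2.22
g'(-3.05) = -263.04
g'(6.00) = 252.00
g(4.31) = -33.29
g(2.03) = -0.37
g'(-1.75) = -56.06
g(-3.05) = 172.87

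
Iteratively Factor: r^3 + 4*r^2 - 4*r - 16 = (r - 2)*(r^2 + 6*r + 8) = (r - 2)*(r + 4)*(r + 2)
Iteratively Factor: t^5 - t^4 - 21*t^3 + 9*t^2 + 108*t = (t + 3)*(t^4 - 4*t^3 - 9*t^2 + 36*t) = (t + 3)^2*(t^3 - 7*t^2 + 12*t) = t*(t + 3)^2*(t^2 - 7*t + 12) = t*(t - 4)*(t + 3)^2*(t - 3)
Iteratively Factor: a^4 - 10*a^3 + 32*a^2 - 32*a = (a - 2)*(a^3 - 8*a^2 + 16*a) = (a - 4)*(a - 2)*(a^2 - 4*a) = a*(a - 4)*(a - 2)*(a - 4)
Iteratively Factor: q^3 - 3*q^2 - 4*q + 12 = (q + 2)*(q^2 - 5*q + 6) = (q - 3)*(q + 2)*(q - 2)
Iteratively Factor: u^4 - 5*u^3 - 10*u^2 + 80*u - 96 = (u - 4)*(u^3 - u^2 - 14*u + 24) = (u - 4)*(u - 3)*(u^2 + 2*u - 8) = (u - 4)*(u - 3)*(u + 4)*(u - 2)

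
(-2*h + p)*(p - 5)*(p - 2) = -2*h*p^2 + 14*h*p - 20*h + p^3 - 7*p^2 + 10*p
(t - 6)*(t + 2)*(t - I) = t^3 - 4*t^2 - I*t^2 - 12*t + 4*I*t + 12*I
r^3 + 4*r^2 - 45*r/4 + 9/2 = (r - 3/2)*(r - 1/2)*(r + 6)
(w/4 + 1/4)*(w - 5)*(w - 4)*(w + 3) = w^4/4 - 5*w^3/4 - 13*w^2/4 + 53*w/4 + 15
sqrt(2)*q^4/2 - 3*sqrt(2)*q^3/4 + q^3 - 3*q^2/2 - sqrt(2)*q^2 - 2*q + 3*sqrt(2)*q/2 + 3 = (q - 3/2)*(q - sqrt(2))*(q + sqrt(2))*(sqrt(2)*q/2 + 1)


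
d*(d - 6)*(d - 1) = d^3 - 7*d^2 + 6*d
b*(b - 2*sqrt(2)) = b^2 - 2*sqrt(2)*b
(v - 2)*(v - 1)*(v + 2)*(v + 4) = v^4 + 3*v^3 - 8*v^2 - 12*v + 16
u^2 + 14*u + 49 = (u + 7)^2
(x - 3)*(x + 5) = x^2 + 2*x - 15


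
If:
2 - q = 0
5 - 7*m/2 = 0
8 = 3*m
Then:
No Solution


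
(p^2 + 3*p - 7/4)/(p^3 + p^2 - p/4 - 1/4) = (2*p + 7)/(2*p^2 + 3*p + 1)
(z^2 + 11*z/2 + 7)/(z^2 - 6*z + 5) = (z^2 + 11*z/2 + 7)/(z^2 - 6*z + 5)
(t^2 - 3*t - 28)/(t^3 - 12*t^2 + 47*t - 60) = (t^2 - 3*t - 28)/(t^3 - 12*t^2 + 47*t - 60)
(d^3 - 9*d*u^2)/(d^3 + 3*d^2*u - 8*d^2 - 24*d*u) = (d - 3*u)/(d - 8)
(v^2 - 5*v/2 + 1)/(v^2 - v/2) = (v - 2)/v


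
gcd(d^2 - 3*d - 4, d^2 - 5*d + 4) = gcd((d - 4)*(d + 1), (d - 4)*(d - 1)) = d - 4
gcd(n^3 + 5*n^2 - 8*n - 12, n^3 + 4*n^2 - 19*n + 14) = n - 2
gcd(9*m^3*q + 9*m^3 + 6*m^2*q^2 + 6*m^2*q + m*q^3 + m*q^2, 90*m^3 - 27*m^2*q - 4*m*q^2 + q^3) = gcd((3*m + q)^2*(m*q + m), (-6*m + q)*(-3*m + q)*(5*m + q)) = 1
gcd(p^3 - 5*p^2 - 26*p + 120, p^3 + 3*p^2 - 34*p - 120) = p^2 - p - 30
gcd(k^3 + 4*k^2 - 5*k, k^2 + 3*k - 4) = k - 1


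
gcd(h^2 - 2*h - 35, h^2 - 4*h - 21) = h - 7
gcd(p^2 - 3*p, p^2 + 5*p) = p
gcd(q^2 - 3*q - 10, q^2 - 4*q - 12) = q + 2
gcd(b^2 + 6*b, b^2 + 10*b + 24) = b + 6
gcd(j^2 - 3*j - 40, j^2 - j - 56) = j - 8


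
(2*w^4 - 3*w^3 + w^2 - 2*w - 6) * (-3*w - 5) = -6*w^5 - w^4 + 12*w^3 + w^2 + 28*w + 30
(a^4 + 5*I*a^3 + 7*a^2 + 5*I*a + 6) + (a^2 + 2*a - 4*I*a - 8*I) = a^4 + 5*I*a^3 + 8*a^2 + 2*a + I*a + 6 - 8*I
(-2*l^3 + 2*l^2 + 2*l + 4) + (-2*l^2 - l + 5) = -2*l^3 + l + 9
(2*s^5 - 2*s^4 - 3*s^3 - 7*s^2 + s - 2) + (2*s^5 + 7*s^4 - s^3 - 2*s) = 4*s^5 + 5*s^4 - 4*s^3 - 7*s^2 - s - 2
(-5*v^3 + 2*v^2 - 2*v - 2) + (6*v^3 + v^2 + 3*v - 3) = v^3 + 3*v^2 + v - 5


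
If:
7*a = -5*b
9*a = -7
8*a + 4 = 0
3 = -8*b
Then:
No Solution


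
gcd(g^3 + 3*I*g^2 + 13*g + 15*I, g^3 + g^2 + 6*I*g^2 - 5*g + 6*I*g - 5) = g^2 + 6*I*g - 5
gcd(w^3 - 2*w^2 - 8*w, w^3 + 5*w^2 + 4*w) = w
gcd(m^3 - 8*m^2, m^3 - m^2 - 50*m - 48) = m - 8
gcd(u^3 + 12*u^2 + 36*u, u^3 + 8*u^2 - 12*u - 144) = u^2 + 12*u + 36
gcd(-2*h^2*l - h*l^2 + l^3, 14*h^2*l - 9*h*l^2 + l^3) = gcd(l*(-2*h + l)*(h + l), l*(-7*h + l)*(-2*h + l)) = 2*h*l - l^2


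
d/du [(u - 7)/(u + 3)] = 10/(u + 3)^2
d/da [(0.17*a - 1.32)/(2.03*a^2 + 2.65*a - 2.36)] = (-0.3451*a^2 + 5.3592*a + 3.0968)/(4.1209*a^4 + 10.759*a^3 - 2.5591*a^2 - 12.508*a + 5.5696)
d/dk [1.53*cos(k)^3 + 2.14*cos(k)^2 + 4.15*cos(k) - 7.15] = (4.59*sin(k)^2 - 4.28*cos(k) - 8.74)*sin(k)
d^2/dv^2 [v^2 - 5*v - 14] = 2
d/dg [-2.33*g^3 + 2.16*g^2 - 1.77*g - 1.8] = -6.99*g^2 + 4.32*g - 1.77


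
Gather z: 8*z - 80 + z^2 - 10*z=z^2 - 2*z - 80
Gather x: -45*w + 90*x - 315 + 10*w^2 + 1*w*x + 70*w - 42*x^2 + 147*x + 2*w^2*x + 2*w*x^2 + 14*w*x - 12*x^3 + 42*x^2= 10*w^2 + 2*w*x^2 + 25*w - 12*x^3 + x*(2*w^2 + 15*w + 237) - 315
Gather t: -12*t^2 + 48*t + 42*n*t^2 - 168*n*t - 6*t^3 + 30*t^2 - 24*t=-6*t^3 + t^2*(42*n + 18) + t*(24 - 168*n)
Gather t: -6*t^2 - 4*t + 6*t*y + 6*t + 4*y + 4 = -6*t^2 + t*(6*y + 2) + 4*y + 4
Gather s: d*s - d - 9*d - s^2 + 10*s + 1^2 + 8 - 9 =-10*d - s^2 + s*(d + 10)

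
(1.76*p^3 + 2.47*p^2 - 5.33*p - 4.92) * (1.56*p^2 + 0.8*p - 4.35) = 2.7456*p^5 + 5.2612*p^4 - 13.9948*p^3 - 22.6837*p^2 + 19.2495*p + 21.402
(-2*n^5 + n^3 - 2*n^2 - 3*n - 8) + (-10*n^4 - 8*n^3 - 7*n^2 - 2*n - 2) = -2*n^5 - 10*n^4 - 7*n^3 - 9*n^2 - 5*n - 10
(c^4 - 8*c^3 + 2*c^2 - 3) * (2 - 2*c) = -2*c^5 + 18*c^4 - 20*c^3 + 4*c^2 + 6*c - 6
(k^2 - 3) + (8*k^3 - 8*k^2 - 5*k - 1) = 8*k^3 - 7*k^2 - 5*k - 4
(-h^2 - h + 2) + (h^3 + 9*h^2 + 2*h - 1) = h^3 + 8*h^2 + h + 1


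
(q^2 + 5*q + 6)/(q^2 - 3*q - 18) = (q + 2)/(q - 6)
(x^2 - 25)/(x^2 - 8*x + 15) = (x + 5)/(x - 3)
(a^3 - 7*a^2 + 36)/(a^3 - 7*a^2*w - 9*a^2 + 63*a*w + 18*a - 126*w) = (-a - 2)/(-a + 7*w)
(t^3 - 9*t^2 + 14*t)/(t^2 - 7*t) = t - 2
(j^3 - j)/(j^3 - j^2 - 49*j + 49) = j*(j + 1)/(j^2 - 49)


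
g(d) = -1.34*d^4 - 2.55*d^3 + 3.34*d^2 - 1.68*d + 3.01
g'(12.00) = -10285.20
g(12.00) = -31728.83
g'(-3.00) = 54.15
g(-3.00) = -1.58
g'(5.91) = -1335.84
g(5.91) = -2051.41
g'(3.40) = -278.07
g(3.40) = -243.39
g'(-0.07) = -2.18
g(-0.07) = 3.14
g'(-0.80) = -9.18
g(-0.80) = 7.25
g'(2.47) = -112.62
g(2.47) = -69.07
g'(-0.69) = -8.17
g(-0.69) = 6.29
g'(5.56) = -1122.30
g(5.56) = -1621.94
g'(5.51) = -1093.77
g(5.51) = -1566.54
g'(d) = -5.36*d^3 - 7.65*d^2 + 6.68*d - 1.68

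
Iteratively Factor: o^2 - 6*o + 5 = (o - 5)*(o - 1)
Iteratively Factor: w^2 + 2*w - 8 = (w + 4)*(w - 2)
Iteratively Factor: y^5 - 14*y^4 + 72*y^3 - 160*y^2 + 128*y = (y - 2)*(y^4 - 12*y^3 + 48*y^2 - 64*y) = (y - 4)*(y - 2)*(y^3 - 8*y^2 + 16*y) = y*(y - 4)*(y - 2)*(y^2 - 8*y + 16) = y*(y - 4)^2*(y - 2)*(y - 4)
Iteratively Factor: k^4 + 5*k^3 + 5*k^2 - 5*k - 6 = (k + 1)*(k^3 + 4*k^2 + k - 6) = (k + 1)*(k + 3)*(k^2 + k - 2) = (k - 1)*(k + 1)*(k + 3)*(k + 2)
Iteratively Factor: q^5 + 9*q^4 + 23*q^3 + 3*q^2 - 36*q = (q)*(q^4 + 9*q^3 + 23*q^2 + 3*q - 36) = q*(q + 3)*(q^3 + 6*q^2 + 5*q - 12) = q*(q - 1)*(q + 3)*(q^2 + 7*q + 12) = q*(q - 1)*(q + 3)*(q + 4)*(q + 3)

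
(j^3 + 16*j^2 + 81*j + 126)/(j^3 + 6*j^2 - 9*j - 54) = (j + 7)/(j - 3)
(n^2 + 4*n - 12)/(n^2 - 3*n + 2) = (n + 6)/(n - 1)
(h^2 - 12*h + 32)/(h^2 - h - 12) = (h - 8)/(h + 3)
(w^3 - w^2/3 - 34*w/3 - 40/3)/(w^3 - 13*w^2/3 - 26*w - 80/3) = (w - 4)/(w - 8)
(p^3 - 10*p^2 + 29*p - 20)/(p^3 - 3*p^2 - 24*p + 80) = (p^2 - 6*p + 5)/(p^2 + p - 20)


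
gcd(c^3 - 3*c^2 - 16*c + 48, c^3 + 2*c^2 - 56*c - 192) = c + 4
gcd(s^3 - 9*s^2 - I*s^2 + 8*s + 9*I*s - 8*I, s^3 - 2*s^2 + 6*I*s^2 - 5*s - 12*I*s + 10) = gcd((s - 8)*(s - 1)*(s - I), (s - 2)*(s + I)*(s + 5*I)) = 1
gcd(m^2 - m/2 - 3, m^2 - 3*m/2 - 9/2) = m + 3/2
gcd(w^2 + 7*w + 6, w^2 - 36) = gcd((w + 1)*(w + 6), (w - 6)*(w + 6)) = w + 6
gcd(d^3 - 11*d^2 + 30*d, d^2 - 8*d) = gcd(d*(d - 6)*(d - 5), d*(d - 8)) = d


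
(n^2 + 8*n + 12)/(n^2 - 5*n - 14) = (n + 6)/(n - 7)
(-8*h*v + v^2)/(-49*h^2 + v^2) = v*(8*h - v)/(49*h^2 - v^2)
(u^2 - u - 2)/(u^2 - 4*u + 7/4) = 4*(u^2 - u - 2)/(4*u^2 - 16*u + 7)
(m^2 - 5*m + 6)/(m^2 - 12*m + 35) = (m^2 - 5*m + 6)/(m^2 - 12*m + 35)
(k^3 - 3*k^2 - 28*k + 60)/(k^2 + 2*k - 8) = (k^2 - k - 30)/(k + 4)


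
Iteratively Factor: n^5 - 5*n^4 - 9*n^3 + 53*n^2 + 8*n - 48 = (n + 1)*(n^4 - 6*n^3 - 3*n^2 + 56*n - 48) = (n + 1)*(n + 3)*(n^3 - 9*n^2 + 24*n - 16) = (n - 4)*(n + 1)*(n + 3)*(n^2 - 5*n + 4) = (n - 4)*(n - 1)*(n + 1)*(n + 3)*(n - 4)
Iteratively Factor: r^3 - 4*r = (r)*(r^2 - 4) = r*(r - 2)*(r + 2)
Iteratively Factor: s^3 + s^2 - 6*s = (s - 2)*(s^2 + 3*s) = s*(s - 2)*(s + 3)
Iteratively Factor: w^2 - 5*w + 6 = (w - 2)*(w - 3)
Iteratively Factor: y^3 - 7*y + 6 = (y - 1)*(y^2 + y - 6) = (y - 2)*(y - 1)*(y + 3)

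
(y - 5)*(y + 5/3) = y^2 - 10*y/3 - 25/3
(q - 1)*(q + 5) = q^2 + 4*q - 5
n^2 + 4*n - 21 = (n - 3)*(n + 7)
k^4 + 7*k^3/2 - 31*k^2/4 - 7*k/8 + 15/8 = (k - 3/2)*(k - 1/2)*(k + 1/2)*(k + 5)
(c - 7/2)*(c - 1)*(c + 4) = c^3 - c^2/2 - 29*c/2 + 14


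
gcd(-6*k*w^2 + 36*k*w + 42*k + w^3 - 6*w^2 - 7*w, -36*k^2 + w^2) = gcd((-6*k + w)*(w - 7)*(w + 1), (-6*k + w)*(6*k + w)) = -6*k + w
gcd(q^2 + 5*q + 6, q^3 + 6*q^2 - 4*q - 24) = q + 2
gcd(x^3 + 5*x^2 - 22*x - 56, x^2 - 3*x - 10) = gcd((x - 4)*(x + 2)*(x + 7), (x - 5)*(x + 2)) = x + 2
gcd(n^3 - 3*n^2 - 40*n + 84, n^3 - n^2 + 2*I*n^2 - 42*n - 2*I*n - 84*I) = n^2 - n - 42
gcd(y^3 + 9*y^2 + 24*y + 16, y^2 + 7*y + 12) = y + 4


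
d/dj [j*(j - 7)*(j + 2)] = 3*j^2 - 10*j - 14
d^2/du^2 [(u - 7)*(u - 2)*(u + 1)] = 6*u - 16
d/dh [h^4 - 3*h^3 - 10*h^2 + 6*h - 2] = 4*h^3 - 9*h^2 - 20*h + 6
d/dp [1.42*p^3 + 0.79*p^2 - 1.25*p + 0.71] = 4.26*p^2 + 1.58*p - 1.25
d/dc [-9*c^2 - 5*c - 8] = -18*c - 5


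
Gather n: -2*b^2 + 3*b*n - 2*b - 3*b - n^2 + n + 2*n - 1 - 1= -2*b^2 - 5*b - n^2 + n*(3*b + 3) - 2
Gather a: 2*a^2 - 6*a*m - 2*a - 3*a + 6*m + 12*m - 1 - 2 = 2*a^2 + a*(-6*m - 5) + 18*m - 3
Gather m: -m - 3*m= -4*m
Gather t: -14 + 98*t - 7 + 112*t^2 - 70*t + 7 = 112*t^2 + 28*t - 14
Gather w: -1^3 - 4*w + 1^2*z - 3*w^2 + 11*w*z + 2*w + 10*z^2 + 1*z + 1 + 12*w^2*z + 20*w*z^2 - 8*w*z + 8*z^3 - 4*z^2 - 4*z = w^2*(12*z - 3) + w*(20*z^2 + 3*z - 2) + 8*z^3 + 6*z^2 - 2*z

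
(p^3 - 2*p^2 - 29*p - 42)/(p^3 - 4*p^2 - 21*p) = (p + 2)/p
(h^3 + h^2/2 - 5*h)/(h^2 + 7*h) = (h^2 + h/2 - 5)/(h + 7)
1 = 1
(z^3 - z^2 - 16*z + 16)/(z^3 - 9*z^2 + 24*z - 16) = (z + 4)/(z - 4)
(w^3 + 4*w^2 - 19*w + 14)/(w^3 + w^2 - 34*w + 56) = (w - 1)/(w - 4)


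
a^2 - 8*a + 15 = (a - 5)*(a - 3)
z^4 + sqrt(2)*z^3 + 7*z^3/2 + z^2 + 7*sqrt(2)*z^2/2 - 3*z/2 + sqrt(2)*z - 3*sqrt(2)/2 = (z - 1/2)*(z + 1)*(z + 3)*(z + sqrt(2))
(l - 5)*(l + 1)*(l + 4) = l^3 - 21*l - 20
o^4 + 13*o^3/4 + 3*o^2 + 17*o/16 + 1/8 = (o + 1/4)*(o + 1/2)^2*(o + 2)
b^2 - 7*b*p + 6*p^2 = (b - 6*p)*(b - p)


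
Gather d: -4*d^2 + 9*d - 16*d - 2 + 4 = -4*d^2 - 7*d + 2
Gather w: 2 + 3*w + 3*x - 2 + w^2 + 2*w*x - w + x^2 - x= w^2 + w*(2*x + 2) + x^2 + 2*x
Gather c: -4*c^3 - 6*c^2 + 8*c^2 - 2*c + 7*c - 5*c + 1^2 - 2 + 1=-4*c^3 + 2*c^2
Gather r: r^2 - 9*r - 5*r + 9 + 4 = r^2 - 14*r + 13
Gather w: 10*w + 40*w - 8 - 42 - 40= 50*w - 90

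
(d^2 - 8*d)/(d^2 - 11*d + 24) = d/(d - 3)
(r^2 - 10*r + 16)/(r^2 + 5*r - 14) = (r - 8)/(r + 7)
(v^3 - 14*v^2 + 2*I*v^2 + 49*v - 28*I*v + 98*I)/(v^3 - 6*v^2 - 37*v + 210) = (v^2 + v*(-7 + 2*I) - 14*I)/(v^2 + v - 30)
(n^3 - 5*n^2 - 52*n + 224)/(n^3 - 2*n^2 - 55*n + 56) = (n - 4)/(n - 1)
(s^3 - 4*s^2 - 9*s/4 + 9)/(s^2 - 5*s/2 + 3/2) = (s^2 - 5*s/2 - 6)/(s - 1)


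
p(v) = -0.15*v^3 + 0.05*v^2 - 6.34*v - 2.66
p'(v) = -0.45*v^2 + 0.1*v - 6.34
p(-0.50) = 0.54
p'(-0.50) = -6.50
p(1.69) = -13.96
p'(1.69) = -7.46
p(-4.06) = 33.94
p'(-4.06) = -14.16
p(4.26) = -40.36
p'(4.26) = -14.08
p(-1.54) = 7.77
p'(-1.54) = -7.56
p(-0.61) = 1.26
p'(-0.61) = -6.57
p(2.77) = -23.03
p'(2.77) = -9.52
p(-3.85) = 31.05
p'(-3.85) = -13.40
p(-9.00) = 167.80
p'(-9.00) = -43.69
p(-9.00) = 167.80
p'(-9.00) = -43.69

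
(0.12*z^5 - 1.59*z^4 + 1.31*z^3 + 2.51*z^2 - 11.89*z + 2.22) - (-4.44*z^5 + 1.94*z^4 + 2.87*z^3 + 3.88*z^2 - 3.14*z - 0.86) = 4.56*z^5 - 3.53*z^4 - 1.56*z^3 - 1.37*z^2 - 8.75*z + 3.08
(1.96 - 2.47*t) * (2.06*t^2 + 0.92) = -5.0882*t^3 + 4.0376*t^2 - 2.2724*t + 1.8032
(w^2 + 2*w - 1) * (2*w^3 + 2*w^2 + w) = 2*w^5 + 6*w^4 + 3*w^3 - w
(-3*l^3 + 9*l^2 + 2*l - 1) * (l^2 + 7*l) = -3*l^5 - 12*l^4 + 65*l^3 + 13*l^2 - 7*l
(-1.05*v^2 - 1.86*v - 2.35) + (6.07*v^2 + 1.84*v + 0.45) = 5.02*v^2 - 0.02*v - 1.9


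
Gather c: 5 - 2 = 3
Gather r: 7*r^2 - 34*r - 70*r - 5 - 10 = 7*r^2 - 104*r - 15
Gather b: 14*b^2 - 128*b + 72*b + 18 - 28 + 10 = 14*b^2 - 56*b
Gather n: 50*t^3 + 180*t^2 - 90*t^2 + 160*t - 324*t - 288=50*t^3 + 90*t^2 - 164*t - 288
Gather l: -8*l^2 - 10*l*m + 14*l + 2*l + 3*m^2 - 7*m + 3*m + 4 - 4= -8*l^2 + l*(16 - 10*m) + 3*m^2 - 4*m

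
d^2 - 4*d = d*(d - 4)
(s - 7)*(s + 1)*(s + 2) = s^3 - 4*s^2 - 19*s - 14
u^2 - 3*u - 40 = (u - 8)*(u + 5)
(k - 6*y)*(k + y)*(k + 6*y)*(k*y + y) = k^4*y + k^3*y^2 + k^3*y - 36*k^2*y^3 + k^2*y^2 - 36*k*y^4 - 36*k*y^3 - 36*y^4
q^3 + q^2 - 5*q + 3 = (q - 1)^2*(q + 3)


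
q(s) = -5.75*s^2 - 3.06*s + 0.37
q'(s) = -11.5*s - 3.06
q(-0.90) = -1.53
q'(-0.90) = 7.29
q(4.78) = -145.64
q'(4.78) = -58.03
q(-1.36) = -6.10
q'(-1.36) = 12.58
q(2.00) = -28.75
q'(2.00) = -26.06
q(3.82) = -95.23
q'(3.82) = -46.99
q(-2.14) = -19.41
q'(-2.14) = 21.55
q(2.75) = -51.53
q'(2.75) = -34.68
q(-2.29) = -22.78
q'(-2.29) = 23.28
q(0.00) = 0.37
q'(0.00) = -3.06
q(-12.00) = -790.91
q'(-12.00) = 134.94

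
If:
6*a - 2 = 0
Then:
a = 1/3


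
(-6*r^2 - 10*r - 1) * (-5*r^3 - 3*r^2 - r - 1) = 30*r^5 + 68*r^4 + 41*r^3 + 19*r^2 + 11*r + 1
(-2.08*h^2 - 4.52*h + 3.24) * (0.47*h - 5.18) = -0.9776*h^3 + 8.65*h^2 + 24.9364*h - 16.7832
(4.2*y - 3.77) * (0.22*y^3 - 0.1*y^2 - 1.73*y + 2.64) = 0.924*y^4 - 1.2494*y^3 - 6.889*y^2 + 17.6101*y - 9.9528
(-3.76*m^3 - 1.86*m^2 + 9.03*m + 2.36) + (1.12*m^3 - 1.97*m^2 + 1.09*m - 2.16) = -2.64*m^3 - 3.83*m^2 + 10.12*m + 0.2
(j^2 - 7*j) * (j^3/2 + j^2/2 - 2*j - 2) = j^5/2 - 3*j^4 - 11*j^3/2 + 12*j^2 + 14*j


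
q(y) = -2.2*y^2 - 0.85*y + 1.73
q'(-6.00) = 25.55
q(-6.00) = -72.37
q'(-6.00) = 25.55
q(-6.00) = -72.37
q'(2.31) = -11.01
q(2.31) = -11.97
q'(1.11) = -5.73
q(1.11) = -1.92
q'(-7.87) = 33.78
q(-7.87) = -127.84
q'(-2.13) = 8.52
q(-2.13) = -6.44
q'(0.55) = -3.27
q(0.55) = 0.60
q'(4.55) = -20.87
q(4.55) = -47.68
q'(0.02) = -0.94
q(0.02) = 1.71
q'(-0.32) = 0.56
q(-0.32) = 1.78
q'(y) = -4.4*y - 0.85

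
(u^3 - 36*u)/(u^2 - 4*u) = (u^2 - 36)/(u - 4)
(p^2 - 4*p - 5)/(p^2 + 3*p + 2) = (p - 5)/(p + 2)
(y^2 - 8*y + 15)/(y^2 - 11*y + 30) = (y - 3)/(y - 6)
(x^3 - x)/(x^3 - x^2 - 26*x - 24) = x*(x - 1)/(x^2 - 2*x - 24)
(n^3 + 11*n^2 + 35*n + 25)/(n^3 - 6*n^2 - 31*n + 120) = (n^2 + 6*n + 5)/(n^2 - 11*n + 24)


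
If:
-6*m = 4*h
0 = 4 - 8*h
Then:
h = 1/2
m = -1/3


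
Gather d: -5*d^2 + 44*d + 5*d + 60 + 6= -5*d^2 + 49*d + 66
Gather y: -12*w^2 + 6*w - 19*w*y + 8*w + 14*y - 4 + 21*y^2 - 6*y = -12*w^2 + 14*w + 21*y^2 + y*(8 - 19*w) - 4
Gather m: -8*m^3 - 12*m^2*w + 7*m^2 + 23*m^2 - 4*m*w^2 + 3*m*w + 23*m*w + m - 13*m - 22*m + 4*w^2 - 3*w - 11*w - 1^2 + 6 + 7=-8*m^3 + m^2*(30 - 12*w) + m*(-4*w^2 + 26*w - 34) + 4*w^2 - 14*w + 12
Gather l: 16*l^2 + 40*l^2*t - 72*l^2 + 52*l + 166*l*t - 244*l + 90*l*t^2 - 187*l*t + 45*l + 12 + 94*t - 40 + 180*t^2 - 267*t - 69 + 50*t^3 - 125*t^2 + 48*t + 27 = l^2*(40*t - 56) + l*(90*t^2 - 21*t - 147) + 50*t^3 + 55*t^2 - 125*t - 70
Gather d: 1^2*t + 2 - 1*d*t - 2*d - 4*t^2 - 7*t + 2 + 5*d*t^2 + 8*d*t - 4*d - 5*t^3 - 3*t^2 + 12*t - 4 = d*(5*t^2 + 7*t - 6) - 5*t^3 - 7*t^2 + 6*t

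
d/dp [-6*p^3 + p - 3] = 1 - 18*p^2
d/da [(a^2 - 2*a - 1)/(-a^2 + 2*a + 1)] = 0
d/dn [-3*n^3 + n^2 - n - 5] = -9*n^2 + 2*n - 1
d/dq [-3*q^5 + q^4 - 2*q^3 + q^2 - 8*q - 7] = -15*q^4 + 4*q^3 - 6*q^2 + 2*q - 8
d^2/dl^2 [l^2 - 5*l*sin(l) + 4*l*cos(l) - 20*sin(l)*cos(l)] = 5*l*sin(l) - 4*l*cos(l) - 8*sin(l) + 40*sin(2*l) - 10*cos(l) + 2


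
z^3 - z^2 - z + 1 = (z - 1)^2*(z + 1)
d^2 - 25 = (d - 5)*(d + 5)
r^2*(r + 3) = r^3 + 3*r^2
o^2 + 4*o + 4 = (o + 2)^2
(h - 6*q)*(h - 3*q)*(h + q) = h^3 - 8*h^2*q + 9*h*q^2 + 18*q^3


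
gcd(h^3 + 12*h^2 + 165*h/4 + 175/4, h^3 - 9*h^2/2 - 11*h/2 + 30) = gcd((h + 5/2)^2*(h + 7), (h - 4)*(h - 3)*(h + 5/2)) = h + 5/2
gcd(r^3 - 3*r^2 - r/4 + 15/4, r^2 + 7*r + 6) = r + 1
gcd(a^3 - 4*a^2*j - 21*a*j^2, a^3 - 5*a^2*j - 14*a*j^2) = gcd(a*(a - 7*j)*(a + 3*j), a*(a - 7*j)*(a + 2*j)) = a^2 - 7*a*j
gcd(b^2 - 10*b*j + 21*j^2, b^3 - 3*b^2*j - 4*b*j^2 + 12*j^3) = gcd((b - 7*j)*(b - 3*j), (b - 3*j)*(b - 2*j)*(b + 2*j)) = b - 3*j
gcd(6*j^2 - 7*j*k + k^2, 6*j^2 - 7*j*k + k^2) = 6*j^2 - 7*j*k + k^2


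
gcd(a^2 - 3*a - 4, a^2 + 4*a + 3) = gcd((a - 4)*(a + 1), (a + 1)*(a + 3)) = a + 1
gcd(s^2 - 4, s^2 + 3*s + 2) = s + 2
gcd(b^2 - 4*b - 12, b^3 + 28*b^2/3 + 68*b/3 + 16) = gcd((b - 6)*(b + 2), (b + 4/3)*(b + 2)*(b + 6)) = b + 2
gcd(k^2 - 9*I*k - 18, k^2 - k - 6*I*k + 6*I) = k - 6*I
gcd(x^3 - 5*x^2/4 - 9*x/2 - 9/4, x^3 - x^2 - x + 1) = x + 1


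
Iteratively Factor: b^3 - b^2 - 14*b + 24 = (b - 3)*(b^2 + 2*b - 8) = (b - 3)*(b + 4)*(b - 2)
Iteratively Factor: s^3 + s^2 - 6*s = (s - 2)*(s^2 + 3*s) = (s - 2)*(s + 3)*(s)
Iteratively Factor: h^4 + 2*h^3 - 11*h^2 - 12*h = (h)*(h^3 + 2*h^2 - 11*h - 12) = h*(h - 3)*(h^2 + 5*h + 4) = h*(h - 3)*(h + 4)*(h + 1)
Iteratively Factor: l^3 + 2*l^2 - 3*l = (l)*(l^2 + 2*l - 3) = l*(l - 1)*(l + 3)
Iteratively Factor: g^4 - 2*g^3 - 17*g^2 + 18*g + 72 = (g + 3)*(g^3 - 5*g^2 - 2*g + 24) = (g - 3)*(g + 3)*(g^2 - 2*g - 8) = (g - 3)*(g + 2)*(g + 3)*(g - 4)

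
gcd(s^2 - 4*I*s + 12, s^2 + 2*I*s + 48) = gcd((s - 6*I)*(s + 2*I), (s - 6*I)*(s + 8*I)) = s - 6*I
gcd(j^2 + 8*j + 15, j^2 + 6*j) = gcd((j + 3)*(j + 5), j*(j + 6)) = 1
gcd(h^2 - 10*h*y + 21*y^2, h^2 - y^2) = 1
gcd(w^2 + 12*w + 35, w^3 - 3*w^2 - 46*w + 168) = w + 7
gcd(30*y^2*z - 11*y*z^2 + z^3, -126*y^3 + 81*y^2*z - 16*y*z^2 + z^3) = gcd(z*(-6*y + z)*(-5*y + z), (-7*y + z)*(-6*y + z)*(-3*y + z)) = 6*y - z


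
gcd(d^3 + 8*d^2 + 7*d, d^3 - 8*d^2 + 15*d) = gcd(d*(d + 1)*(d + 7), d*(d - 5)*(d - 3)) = d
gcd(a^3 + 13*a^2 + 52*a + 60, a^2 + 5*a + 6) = a + 2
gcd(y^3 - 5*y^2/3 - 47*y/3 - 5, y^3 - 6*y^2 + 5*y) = y - 5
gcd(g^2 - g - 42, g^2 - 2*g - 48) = g + 6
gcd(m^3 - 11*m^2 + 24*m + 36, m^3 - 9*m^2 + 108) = m^2 - 12*m + 36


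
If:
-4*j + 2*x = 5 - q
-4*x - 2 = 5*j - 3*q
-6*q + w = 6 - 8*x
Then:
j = 10*x/7 - 13/7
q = 26*x/7 - 17/7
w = 100*x/7 - 60/7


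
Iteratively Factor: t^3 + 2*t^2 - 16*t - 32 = (t + 2)*(t^2 - 16) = (t + 2)*(t + 4)*(t - 4)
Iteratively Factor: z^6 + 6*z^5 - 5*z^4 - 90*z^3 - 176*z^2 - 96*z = (z)*(z^5 + 6*z^4 - 5*z^3 - 90*z^2 - 176*z - 96) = z*(z + 3)*(z^4 + 3*z^3 - 14*z^2 - 48*z - 32) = z*(z + 2)*(z + 3)*(z^3 + z^2 - 16*z - 16) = z*(z - 4)*(z + 2)*(z + 3)*(z^2 + 5*z + 4) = z*(z - 4)*(z + 1)*(z + 2)*(z + 3)*(z + 4)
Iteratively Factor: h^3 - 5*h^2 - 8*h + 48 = (h - 4)*(h^2 - h - 12) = (h - 4)^2*(h + 3)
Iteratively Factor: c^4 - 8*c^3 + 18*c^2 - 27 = (c - 3)*(c^3 - 5*c^2 + 3*c + 9) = (c - 3)^2*(c^2 - 2*c - 3) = (c - 3)^2*(c + 1)*(c - 3)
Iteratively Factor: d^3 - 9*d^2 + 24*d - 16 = (d - 4)*(d^2 - 5*d + 4) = (d - 4)*(d - 1)*(d - 4)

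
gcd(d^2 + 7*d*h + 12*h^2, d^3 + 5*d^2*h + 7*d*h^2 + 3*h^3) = d + 3*h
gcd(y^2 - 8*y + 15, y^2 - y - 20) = y - 5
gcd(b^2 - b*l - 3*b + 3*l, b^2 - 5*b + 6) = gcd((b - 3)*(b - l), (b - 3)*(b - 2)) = b - 3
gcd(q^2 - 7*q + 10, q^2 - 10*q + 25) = q - 5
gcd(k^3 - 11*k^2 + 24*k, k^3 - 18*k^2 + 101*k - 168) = k^2 - 11*k + 24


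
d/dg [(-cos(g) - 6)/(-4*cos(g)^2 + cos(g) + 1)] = (-4*sin(g)^2 + 48*cos(g) - 1)*sin(g)/(-4*cos(g)^2 + cos(g) + 1)^2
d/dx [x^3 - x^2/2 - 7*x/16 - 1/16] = 3*x^2 - x - 7/16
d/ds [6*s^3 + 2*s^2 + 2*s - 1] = 18*s^2 + 4*s + 2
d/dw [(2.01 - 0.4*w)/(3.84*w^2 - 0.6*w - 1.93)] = (1.536*w^2 - 15.4368*w + 1.978)/(14.7456*w^4 - 4.608*w^3 - 14.4624*w^2 + 2.316*w + 3.7249)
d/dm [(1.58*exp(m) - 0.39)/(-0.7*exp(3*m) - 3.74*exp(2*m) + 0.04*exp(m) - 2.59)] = (2.212*exp(3*m) + 5.0902*exp(2*m) - 2.9172*exp(m) - 4.0766)*exp(m)/(0.49*exp(6*m) + 5.236*exp(5*m) + 13.9316*exp(4*m) + 3.3268*exp(3*m) + 19.3748*exp(2*m) - 0.2072*exp(m) + 6.7081)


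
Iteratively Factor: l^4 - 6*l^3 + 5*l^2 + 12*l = (l - 3)*(l^3 - 3*l^2 - 4*l) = l*(l - 3)*(l^2 - 3*l - 4) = l*(l - 3)*(l + 1)*(l - 4)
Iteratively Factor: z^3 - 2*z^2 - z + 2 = (z + 1)*(z^2 - 3*z + 2) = (z - 1)*(z + 1)*(z - 2)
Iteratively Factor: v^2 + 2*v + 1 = (v + 1)*(v + 1)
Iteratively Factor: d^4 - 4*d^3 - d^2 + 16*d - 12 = (d + 2)*(d^3 - 6*d^2 + 11*d - 6) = (d - 1)*(d + 2)*(d^2 - 5*d + 6) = (d - 3)*(d - 1)*(d + 2)*(d - 2)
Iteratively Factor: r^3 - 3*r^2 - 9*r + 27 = (r - 3)*(r^2 - 9) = (r - 3)*(r + 3)*(r - 3)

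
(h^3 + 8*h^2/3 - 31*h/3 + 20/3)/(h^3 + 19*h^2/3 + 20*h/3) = (3*h^2 - 7*h + 4)/(h*(3*h + 4))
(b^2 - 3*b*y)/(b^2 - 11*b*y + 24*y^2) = b/(b - 8*y)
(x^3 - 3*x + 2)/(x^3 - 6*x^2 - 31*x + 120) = (x^3 - 3*x + 2)/(x^3 - 6*x^2 - 31*x + 120)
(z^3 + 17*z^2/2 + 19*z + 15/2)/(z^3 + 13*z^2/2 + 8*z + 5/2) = (z + 3)/(z + 1)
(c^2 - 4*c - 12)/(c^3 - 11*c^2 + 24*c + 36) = (c + 2)/(c^2 - 5*c - 6)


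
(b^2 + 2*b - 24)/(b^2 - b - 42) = (b - 4)/(b - 7)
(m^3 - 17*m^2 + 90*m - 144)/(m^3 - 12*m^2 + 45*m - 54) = (m - 8)/(m - 3)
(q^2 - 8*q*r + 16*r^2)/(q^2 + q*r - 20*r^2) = (q - 4*r)/(q + 5*r)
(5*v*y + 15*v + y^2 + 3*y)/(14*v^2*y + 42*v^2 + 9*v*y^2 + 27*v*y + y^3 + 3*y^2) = (5*v + y)/(14*v^2 + 9*v*y + y^2)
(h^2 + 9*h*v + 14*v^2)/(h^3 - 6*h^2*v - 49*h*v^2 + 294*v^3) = (h + 2*v)/(h^2 - 13*h*v + 42*v^2)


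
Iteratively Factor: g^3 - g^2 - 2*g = (g + 1)*(g^2 - 2*g) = g*(g + 1)*(g - 2)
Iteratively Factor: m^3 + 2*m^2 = (m)*(m^2 + 2*m) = m*(m + 2)*(m)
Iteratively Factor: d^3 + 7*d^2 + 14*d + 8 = (d + 2)*(d^2 + 5*d + 4) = (d + 2)*(d + 4)*(d + 1)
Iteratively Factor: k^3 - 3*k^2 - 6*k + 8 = (k + 2)*(k^2 - 5*k + 4) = (k - 1)*(k + 2)*(k - 4)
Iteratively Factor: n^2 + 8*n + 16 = (n + 4)*(n + 4)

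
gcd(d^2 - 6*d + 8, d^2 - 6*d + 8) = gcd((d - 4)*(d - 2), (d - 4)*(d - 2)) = d^2 - 6*d + 8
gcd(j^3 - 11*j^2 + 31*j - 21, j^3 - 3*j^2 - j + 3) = j^2 - 4*j + 3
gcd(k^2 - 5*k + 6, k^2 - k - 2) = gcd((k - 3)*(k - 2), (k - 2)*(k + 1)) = k - 2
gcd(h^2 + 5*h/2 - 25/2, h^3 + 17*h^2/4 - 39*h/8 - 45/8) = h + 5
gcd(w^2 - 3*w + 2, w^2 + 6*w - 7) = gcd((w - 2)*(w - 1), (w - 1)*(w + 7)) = w - 1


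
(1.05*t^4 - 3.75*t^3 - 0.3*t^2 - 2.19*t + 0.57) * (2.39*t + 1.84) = 2.5095*t^5 - 7.0305*t^4 - 7.617*t^3 - 5.7861*t^2 - 2.6673*t + 1.0488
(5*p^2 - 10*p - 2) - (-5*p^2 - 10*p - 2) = 10*p^2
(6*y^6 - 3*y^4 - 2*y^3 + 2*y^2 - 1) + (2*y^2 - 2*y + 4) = 6*y^6 - 3*y^4 - 2*y^3 + 4*y^2 - 2*y + 3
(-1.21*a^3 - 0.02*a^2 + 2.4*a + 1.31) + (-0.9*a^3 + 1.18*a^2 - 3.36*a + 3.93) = -2.11*a^3 + 1.16*a^2 - 0.96*a + 5.24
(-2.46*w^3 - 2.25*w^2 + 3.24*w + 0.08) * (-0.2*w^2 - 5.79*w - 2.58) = 0.492*w^5 + 14.6934*w^4 + 18.7263*w^3 - 12.9706*w^2 - 8.8224*w - 0.2064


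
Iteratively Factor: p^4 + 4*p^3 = (p)*(p^3 + 4*p^2) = p*(p + 4)*(p^2) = p^2*(p + 4)*(p)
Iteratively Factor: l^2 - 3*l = (l)*(l - 3)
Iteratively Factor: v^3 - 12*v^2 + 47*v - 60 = (v - 3)*(v^2 - 9*v + 20) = (v - 4)*(v - 3)*(v - 5)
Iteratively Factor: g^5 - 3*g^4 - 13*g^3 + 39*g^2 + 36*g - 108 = (g - 3)*(g^4 - 13*g^2 + 36) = (g - 3)^2*(g^3 + 3*g^2 - 4*g - 12) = (g - 3)^2*(g + 3)*(g^2 - 4) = (g - 3)^2*(g - 2)*(g + 3)*(g + 2)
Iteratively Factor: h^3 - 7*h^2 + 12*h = (h - 3)*(h^2 - 4*h) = h*(h - 3)*(h - 4)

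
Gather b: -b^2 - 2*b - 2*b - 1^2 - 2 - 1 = -b^2 - 4*b - 4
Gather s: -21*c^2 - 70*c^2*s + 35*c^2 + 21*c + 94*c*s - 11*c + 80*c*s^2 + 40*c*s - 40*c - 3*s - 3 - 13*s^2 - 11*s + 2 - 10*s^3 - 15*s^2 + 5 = 14*c^2 - 30*c - 10*s^3 + s^2*(80*c - 28) + s*(-70*c^2 + 134*c - 14) + 4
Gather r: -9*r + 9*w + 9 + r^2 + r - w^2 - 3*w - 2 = r^2 - 8*r - w^2 + 6*w + 7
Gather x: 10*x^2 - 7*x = 10*x^2 - 7*x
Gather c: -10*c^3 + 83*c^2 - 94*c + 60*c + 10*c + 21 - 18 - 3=-10*c^3 + 83*c^2 - 24*c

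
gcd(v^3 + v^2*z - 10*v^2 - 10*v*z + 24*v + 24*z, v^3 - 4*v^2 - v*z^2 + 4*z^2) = v^2 + v*z - 4*v - 4*z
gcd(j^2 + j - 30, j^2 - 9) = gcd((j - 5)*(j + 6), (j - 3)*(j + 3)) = 1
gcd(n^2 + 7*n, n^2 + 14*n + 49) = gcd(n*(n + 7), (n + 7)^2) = n + 7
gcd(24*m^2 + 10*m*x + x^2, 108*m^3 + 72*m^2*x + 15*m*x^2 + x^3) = 6*m + x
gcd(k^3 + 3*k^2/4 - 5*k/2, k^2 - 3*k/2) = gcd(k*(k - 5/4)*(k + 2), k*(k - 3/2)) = k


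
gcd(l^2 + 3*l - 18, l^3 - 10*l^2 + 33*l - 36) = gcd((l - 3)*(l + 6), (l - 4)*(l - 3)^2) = l - 3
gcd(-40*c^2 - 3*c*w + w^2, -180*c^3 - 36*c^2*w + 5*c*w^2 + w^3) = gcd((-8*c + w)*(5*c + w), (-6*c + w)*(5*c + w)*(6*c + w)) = 5*c + w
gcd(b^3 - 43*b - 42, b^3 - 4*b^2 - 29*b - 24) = b + 1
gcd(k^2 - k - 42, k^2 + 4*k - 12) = k + 6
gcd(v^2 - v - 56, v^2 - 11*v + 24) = v - 8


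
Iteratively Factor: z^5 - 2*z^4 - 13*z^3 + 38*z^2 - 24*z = (z - 1)*(z^4 - z^3 - 14*z^2 + 24*z) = (z - 1)*(z + 4)*(z^3 - 5*z^2 + 6*z) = (z - 2)*(z - 1)*(z + 4)*(z^2 - 3*z) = z*(z - 2)*(z - 1)*(z + 4)*(z - 3)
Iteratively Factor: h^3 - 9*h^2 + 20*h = (h - 4)*(h^2 - 5*h) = (h - 5)*(h - 4)*(h)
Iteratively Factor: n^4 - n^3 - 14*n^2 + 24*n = (n - 2)*(n^3 + n^2 - 12*n) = (n - 2)*(n + 4)*(n^2 - 3*n) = (n - 3)*(n - 2)*(n + 4)*(n)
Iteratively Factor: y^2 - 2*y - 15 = (y + 3)*(y - 5)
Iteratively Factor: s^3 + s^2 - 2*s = (s + 2)*(s^2 - s) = (s - 1)*(s + 2)*(s)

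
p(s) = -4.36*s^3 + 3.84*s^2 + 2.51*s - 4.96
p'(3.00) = -92.17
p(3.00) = -80.59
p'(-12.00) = -1973.17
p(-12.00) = 8051.96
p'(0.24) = 3.60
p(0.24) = -4.20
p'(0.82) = 0.01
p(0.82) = -2.72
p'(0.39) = 3.52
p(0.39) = -3.66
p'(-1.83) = -55.35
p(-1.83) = 30.03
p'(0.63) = 2.16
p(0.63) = -2.94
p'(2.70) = -72.11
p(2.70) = -56.01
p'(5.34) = -329.46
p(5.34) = -545.97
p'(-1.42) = -34.77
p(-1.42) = 11.70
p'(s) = -13.08*s^2 + 7.68*s + 2.51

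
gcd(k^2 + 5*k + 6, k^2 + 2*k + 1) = 1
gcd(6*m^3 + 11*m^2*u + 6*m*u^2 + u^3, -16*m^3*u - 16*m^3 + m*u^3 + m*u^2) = 1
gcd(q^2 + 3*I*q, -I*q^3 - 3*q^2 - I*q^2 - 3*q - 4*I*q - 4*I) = 1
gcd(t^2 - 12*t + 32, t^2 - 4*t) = t - 4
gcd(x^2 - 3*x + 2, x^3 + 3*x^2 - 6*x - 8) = x - 2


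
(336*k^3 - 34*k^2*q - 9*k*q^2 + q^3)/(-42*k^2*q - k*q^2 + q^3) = (-8*k + q)/q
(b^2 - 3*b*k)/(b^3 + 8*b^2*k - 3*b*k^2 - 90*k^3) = b/(b^2 + 11*b*k + 30*k^2)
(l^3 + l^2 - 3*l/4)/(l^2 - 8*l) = (l^2 + l - 3/4)/(l - 8)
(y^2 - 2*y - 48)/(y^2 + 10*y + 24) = (y - 8)/(y + 4)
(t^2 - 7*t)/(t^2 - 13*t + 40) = t*(t - 7)/(t^2 - 13*t + 40)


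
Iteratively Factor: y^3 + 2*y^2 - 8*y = (y)*(y^2 + 2*y - 8) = y*(y + 4)*(y - 2)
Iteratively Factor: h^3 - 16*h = (h + 4)*(h^2 - 4*h) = (h - 4)*(h + 4)*(h)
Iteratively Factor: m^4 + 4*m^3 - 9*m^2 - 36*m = (m + 4)*(m^3 - 9*m) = m*(m + 4)*(m^2 - 9) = m*(m - 3)*(m + 4)*(m + 3)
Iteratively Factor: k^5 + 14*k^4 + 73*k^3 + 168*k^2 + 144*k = (k + 3)*(k^4 + 11*k^3 + 40*k^2 + 48*k) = (k + 3)^2*(k^3 + 8*k^2 + 16*k) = k*(k + 3)^2*(k^2 + 8*k + 16) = k*(k + 3)^2*(k + 4)*(k + 4)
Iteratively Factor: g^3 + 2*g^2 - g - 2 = (g + 2)*(g^2 - 1) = (g - 1)*(g + 2)*(g + 1)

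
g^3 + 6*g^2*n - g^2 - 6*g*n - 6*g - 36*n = (g - 3)*(g + 2)*(g + 6*n)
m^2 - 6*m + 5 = (m - 5)*(m - 1)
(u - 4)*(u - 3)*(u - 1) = u^3 - 8*u^2 + 19*u - 12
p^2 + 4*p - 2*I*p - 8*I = (p + 4)*(p - 2*I)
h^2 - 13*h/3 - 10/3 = (h - 5)*(h + 2/3)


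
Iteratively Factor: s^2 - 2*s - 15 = (s + 3)*(s - 5)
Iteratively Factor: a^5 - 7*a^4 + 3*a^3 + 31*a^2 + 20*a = (a + 1)*(a^4 - 8*a^3 + 11*a^2 + 20*a) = a*(a + 1)*(a^3 - 8*a^2 + 11*a + 20) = a*(a - 5)*(a + 1)*(a^2 - 3*a - 4) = a*(a - 5)*(a + 1)^2*(a - 4)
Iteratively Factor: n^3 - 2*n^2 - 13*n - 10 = (n - 5)*(n^2 + 3*n + 2) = (n - 5)*(n + 1)*(n + 2)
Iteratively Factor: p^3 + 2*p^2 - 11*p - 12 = (p + 4)*(p^2 - 2*p - 3) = (p - 3)*(p + 4)*(p + 1)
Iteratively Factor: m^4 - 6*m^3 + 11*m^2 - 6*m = (m - 1)*(m^3 - 5*m^2 + 6*m) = (m - 2)*(m - 1)*(m^2 - 3*m) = (m - 3)*(m - 2)*(m - 1)*(m)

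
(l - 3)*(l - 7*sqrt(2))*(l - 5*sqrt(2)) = l^3 - 12*sqrt(2)*l^2 - 3*l^2 + 36*sqrt(2)*l + 70*l - 210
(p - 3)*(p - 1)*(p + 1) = p^3 - 3*p^2 - p + 3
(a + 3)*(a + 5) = a^2 + 8*a + 15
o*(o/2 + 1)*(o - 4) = o^3/2 - o^2 - 4*o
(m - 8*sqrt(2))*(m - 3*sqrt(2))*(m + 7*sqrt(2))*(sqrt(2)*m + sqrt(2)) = sqrt(2)*m^4 - 8*m^3 + sqrt(2)*m^3 - 106*sqrt(2)*m^2 - 8*m^2 - 106*sqrt(2)*m + 672*m + 672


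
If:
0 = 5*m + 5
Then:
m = -1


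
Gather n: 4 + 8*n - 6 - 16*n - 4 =-8*n - 6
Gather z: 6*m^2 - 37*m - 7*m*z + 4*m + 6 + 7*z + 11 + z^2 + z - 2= 6*m^2 - 33*m + z^2 + z*(8 - 7*m) + 15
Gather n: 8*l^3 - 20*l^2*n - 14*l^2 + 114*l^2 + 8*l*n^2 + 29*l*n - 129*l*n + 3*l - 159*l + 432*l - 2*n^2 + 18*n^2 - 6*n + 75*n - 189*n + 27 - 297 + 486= 8*l^3 + 100*l^2 + 276*l + n^2*(8*l + 16) + n*(-20*l^2 - 100*l - 120) + 216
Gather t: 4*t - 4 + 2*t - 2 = 6*t - 6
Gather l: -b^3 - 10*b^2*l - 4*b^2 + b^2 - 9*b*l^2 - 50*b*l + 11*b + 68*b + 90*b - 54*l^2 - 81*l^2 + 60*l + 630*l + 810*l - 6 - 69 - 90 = -b^3 - 3*b^2 + 169*b + l^2*(-9*b - 135) + l*(-10*b^2 - 50*b + 1500) - 165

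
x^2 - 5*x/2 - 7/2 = (x - 7/2)*(x + 1)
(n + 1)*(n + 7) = n^2 + 8*n + 7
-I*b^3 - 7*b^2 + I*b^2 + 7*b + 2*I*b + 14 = (b - 2)*(b - 7*I)*(-I*b - I)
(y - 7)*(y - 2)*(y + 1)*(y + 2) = y^4 - 6*y^3 - 11*y^2 + 24*y + 28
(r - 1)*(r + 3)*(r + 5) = r^3 + 7*r^2 + 7*r - 15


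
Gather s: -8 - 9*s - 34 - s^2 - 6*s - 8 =-s^2 - 15*s - 50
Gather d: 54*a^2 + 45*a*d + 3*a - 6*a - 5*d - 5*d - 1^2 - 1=54*a^2 - 3*a + d*(45*a - 10) - 2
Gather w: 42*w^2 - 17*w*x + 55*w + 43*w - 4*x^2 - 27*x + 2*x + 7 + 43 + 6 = 42*w^2 + w*(98 - 17*x) - 4*x^2 - 25*x + 56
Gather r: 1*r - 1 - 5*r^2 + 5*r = -5*r^2 + 6*r - 1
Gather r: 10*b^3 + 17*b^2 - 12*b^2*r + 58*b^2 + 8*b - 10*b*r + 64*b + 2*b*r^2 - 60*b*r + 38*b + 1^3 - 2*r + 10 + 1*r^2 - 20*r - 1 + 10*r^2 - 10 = 10*b^3 + 75*b^2 + 110*b + r^2*(2*b + 11) + r*(-12*b^2 - 70*b - 22)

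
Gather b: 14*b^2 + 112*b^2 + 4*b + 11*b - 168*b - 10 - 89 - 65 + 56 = 126*b^2 - 153*b - 108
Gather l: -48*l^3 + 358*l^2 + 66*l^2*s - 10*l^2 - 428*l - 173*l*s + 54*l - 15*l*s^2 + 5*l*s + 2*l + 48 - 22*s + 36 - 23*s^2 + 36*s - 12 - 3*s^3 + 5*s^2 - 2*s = -48*l^3 + l^2*(66*s + 348) + l*(-15*s^2 - 168*s - 372) - 3*s^3 - 18*s^2 + 12*s + 72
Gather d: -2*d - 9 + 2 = -2*d - 7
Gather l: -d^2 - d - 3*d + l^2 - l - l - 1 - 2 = -d^2 - 4*d + l^2 - 2*l - 3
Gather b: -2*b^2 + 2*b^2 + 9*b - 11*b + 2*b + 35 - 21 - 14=0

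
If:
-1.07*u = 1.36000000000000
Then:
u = -1.27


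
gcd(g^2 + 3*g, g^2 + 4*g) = g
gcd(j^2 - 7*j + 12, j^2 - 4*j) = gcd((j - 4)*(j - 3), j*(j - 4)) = j - 4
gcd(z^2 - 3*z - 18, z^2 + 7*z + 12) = z + 3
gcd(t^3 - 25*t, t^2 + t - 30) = t - 5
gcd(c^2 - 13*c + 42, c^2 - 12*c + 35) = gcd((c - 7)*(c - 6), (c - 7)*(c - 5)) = c - 7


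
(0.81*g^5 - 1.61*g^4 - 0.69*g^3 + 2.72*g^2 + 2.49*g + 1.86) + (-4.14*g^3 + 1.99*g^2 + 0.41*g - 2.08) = 0.81*g^5 - 1.61*g^4 - 4.83*g^3 + 4.71*g^2 + 2.9*g - 0.22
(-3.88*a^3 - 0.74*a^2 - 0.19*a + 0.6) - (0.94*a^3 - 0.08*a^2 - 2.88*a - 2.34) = -4.82*a^3 - 0.66*a^2 + 2.69*a + 2.94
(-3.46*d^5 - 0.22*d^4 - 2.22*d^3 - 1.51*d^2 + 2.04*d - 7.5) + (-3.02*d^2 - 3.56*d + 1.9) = -3.46*d^5 - 0.22*d^4 - 2.22*d^3 - 4.53*d^2 - 1.52*d - 5.6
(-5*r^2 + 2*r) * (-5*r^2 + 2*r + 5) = 25*r^4 - 20*r^3 - 21*r^2 + 10*r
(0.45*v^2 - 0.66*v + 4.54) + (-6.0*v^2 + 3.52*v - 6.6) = -5.55*v^2 + 2.86*v - 2.06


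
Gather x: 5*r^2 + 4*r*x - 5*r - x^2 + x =5*r^2 - 5*r - x^2 + x*(4*r + 1)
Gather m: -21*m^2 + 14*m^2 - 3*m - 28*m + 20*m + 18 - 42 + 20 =-7*m^2 - 11*m - 4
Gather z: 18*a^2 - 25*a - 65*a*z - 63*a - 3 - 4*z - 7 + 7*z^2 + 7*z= 18*a^2 - 88*a + 7*z^2 + z*(3 - 65*a) - 10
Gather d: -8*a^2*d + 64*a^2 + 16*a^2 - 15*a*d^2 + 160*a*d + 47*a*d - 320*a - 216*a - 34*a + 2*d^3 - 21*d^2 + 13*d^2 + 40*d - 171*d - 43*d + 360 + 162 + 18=80*a^2 - 570*a + 2*d^3 + d^2*(-15*a - 8) + d*(-8*a^2 + 207*a - 174) + 540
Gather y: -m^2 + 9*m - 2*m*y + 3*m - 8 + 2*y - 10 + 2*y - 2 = -m^2 + 12*m + y*(4 - 2*m) - 20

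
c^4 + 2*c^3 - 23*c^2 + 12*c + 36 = (c - 3)*(c - 2)*(c + 1)*(c + 6)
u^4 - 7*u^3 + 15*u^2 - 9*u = u*(u - 3)^2*(u - 1)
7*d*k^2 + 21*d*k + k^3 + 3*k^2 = k*(7*d + k)*(k + 3)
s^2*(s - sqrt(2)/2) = s^3 - sqrt(2)*s^2/2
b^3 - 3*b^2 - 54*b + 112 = (b - 8)*(b - 2)*(b + 7)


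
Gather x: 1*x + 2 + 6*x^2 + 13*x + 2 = 6*x^2 + 14*x + 4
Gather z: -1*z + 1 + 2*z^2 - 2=2*z^2 - z - 1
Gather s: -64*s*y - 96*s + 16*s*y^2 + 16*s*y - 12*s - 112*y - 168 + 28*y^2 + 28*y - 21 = s*(16*y^2 - 48*y - 108) + 28*y^2 - 84*y - 189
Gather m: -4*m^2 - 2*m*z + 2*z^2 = -4*m^2 - 2*m*z + 2*z^2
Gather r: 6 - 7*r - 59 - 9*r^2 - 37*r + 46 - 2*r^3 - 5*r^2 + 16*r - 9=-2*r^3 - 14*r^2 - 28*r - 16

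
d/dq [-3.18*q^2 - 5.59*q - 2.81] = -6.36*q - 5.59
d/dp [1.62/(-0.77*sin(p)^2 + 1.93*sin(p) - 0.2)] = (2.4948*sin(p) - 3.1266)*cos(p)/(0.77*sin(p)^2 - 1.93*sin(p) + 0.2)^2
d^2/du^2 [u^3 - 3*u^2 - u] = 6*u - 6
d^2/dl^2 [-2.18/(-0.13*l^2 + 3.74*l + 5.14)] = (0.073684*l^2 - 2.119832*l - 2.18*(0.26*l - 3.74)*(0.52*l - 7.48) - 2.913352)/(-0.13*l^2 + 3.74*l + 5.14)^3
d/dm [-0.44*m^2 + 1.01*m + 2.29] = 1.01 - 0.88*m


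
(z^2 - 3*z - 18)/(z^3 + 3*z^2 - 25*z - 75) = (z - 6)/(z^2 - 25)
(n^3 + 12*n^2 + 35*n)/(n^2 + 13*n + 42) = n*(n + 5)/(n + 6)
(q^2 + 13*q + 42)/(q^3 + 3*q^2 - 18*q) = (q + 7)/(q*(q - 3))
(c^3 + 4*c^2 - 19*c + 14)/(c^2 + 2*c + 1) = (c^3 + 4*c^2 - 19*c + 14)/(c^2 + 2*c + 1)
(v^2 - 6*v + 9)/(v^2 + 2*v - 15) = (v - 3)/(v + 5)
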